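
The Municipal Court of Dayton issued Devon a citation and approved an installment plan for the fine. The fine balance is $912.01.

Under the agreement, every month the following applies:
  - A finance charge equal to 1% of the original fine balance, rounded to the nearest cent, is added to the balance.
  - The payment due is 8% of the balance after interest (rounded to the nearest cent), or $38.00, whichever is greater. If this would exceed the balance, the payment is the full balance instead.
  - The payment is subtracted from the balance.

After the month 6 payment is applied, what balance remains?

$594.29

Month 1: opening $912.01; interest $9.12 → $921.13; payment $73.69; balance $847.44
Month 2: opening $847.44; interest $9.12 → $856.56; payment $68.52; balance $788.04
Month 3: opening $788.04; interest $9.12 → $797.16; payment $63.77; balance $733.39
Month 4: opening $733.39; interest $9.12 → $742.51; payment $59.40; balance $683.11
Month 5: opening $683.11; interest $9.12 → $692.23; payment $55.38; balance $636.85
Month 6: opening $636.85; interest $9.12 → $645.97; payment $51.68; balance $594.29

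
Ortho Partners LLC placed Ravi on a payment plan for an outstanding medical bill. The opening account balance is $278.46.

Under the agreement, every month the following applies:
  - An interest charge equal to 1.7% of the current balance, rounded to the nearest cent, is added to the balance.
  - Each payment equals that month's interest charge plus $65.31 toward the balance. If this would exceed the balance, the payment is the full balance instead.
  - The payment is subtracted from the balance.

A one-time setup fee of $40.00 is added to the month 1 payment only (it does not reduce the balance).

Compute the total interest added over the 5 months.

Month 1: $278.46 +$4.73 interest = $283.19; pay $70.04 (+ $40.00 fee) → $213.15
Month 2: $213.15 +$3.62 interest = $216.77; pay $68.93 → $147.84
Month 3: $147.84 +$2.51 interest = $150.35; pay $67.82 → $82.53
Month 4: $82.53 +$1.40 interest = $83.93; pay $66.71 → $17.22
Month 5: $17.22 +$0.29 interest = $17.51; pay $17.51 → $0.00
Total interest: $4.73 + $3.62 + $2.51 + $1.40 + $0.29 = $12.55

$12.55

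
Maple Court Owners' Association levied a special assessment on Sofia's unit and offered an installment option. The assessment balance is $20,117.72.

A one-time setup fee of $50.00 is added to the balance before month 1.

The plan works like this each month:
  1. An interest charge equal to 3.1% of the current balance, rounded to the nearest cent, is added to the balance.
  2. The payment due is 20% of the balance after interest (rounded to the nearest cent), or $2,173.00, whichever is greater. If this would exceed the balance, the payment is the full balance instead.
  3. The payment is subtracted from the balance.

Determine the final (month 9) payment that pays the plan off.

$1,486.05

# | Opening | Interest | Payment | End bal
1 | $20,167.72 | $625.20 | $4,158.58 | $16,634.34
2 | $16,634.34 | $515.66 | $3,430.00 | $13,720.00
3 | $13,720.00 | $425.32 | $2,829.06 | $11,316.26
4 | $11,316.26 | $350.80 | $2,333.41 | $9,333.65
5 | $9,333.65 | $289.34 | $2,173.00 | $7,449.99
6 | $7,449.99 | $230.95 | $2,173.00 | $5,507.94
7 | $5,507.94 | $170.75 | $2,173.00 | $3,505.69
8 | $3,505.69 | $108.68 | $2,173.00 | $1,441.37
9 | $1,441.37 | $44.68 | $1,486.05 | $0.00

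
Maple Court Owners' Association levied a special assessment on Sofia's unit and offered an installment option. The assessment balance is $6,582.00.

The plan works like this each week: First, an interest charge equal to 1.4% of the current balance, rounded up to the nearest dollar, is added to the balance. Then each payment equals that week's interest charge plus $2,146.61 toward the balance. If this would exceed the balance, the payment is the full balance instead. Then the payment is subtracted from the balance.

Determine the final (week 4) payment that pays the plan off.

$144.17

Week 1: $6,582.00 +$93.00 interest = $6,675.00; pay $2,239.61 → $4,435.39
Week 2: $4,435.39 +$63.00 interest = $4,498.39; pay $2,209.61 → $2,288.78
Week 3: $2,288.78 +$33.00 interest = $2,321.78; pay $2,179.61 → $142.17
Week 4: $142.17 +$2.00 interest = $144.17; pay $144.17 → $0.00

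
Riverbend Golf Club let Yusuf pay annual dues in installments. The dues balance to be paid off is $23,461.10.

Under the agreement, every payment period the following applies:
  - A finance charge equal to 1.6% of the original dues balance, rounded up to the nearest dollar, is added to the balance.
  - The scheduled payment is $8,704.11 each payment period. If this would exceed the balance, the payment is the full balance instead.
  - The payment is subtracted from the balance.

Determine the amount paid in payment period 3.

$7,180.88

Payment period 1: opening $23,461.10; interest $376.00 → $23,837.10; payment $8,704.11; balance $15,132.99
Payment period 2: opening $15,132.99; interest $376.00 → $15,508.99; payment $8,704.11; balance $6,804.88
Payment period 3: opening $6,804.88; interest $376.00 → $7,180.88; payment $7,180.88; balance $0.00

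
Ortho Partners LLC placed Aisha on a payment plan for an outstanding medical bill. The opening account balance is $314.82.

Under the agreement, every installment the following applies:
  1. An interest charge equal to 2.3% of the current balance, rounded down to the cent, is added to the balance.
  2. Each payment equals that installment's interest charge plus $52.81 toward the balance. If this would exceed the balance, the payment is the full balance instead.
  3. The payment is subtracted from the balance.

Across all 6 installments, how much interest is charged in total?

$25.20

# | Opening | Interest | Payment | End bal
1 | $314.82 | $7.24 | $60.05 | $262.01
2 | $262.01 | $6.02 | $58.83 | $209.20
3 | $209.20 | $4.81 | $57.62 | $156.39
4 | $156.39 | $3.59 | $56.40 | $103.58
5 | $103.58 | $2.38 | $55.19 | $50.77
6 | $50.77 | $1.16 | $51.93 | $0.00
Total interest: $7.24 + $6.02 + $4.81 + $3.59 + $2.38 + $1.16 = $25.20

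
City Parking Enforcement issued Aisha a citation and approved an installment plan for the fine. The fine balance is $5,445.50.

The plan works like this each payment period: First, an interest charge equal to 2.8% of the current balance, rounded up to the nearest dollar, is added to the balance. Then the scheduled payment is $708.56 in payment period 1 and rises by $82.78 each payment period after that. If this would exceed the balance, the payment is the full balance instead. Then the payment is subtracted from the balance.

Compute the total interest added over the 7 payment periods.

Payment period 1: opening $5,445.50; interest $153.00 → $5,598.50; payment $708.56; balance $4,889.94
Payment period 2: opening $4,889.94; interest $137.00 → $5,026.94; payment $791.34; balance $4,235.60
Payment period 3: opening $4,235.60; interest $119.00 → $4,354.60; payment $874.12; balance $3,480.48
Payment period 4: opening $3,480.48; interest $98.00 → $3,578.48; payment $956.90; balance $2,621.58
Payment period 5: opening $2,621.58; interest $74.00 → $2,695.58; payment $1,039.68; balance $1,655.90
Payment period 6: opening $1,655.90; interest $47.00 → $1,702.90; payment $1,122.46; balance $580.44
Payment period 7: opening $580.44; interest $17.00 → $597.44; payment $597.44; balance $0.00
Total interest: $153.00 + $137.00 + $119.00 + $98.00 + $74.00 + $47.00 + $17.00 = $645.00

$645.00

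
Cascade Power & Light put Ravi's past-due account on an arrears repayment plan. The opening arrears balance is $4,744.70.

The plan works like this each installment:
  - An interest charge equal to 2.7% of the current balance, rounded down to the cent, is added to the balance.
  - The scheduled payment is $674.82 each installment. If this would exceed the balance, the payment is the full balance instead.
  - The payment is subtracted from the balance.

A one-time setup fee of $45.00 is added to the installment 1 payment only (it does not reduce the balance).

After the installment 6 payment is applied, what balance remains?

Installment 1: opening $4,744.70; interest $128.10 → $4,872.80; payment $674.82 (+ $45.00 fee); balance $4,197.98
Installment 2: opening $4,197.98; interest $113.34 → $4,311.32; payment $674.82; balance $3,636.50
Installment 3: opening $3,636.50; interest $98.18 → $3,734.68; payment $674.82; balance $3,059.86
Installment 4: opening $3,059.86; interest $82.61 → $3,142.47; payment $674.82; balance $2,467.65
Installment 5: opening $2,467.65; interest $66.62 → $2,534.27; payment $674.82; balance $1,859.45
Installment 6: opening $1,859.45; interest $50.20 → $1,909.65; payment $674.82; balance $1,234.83

$1,234.83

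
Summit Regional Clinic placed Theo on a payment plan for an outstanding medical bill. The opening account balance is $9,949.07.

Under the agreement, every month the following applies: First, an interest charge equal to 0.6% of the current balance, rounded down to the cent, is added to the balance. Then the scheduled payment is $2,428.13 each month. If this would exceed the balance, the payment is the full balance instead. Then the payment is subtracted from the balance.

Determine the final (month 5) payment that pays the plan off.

$392.03

Month 1: $9,949.07 +$59.69 interest = $10,008.76; pay $2,428.13 → $7,580.63
Month 2: $7,580.63 +$45.48 interest = $7,626.11; pay $2,428.13 → $5,197.98
Month 3: $5,197.98 +$31.18 interest = $5,229.16; pay $2,428.13 → $2,801.03
Month 4: $2,801.03 +$16.80 interest = $2,817.83; pay $2,428.13 → $389.70
Month 5: $389.70 +$2.33 interest = $392.03; pay $392.03 → $0.00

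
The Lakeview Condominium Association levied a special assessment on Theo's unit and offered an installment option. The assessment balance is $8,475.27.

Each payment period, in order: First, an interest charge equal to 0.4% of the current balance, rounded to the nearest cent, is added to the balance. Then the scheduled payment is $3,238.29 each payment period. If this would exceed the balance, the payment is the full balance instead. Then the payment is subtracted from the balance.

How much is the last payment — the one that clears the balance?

Payment period 1: opening $8,475.27; interest $33.90 → $8,509.17; payment $3,238.29; balance $5,270.88
Payment period 2: opening $5,270.88; interest $21.08 → $5,291.96; payment $3,238.29; balance $2,053.67
Payment period 3: opening $2,053.67; interest $8.21 → $2,061.88; payment $2,061.88; balance $0.00

$2,061.88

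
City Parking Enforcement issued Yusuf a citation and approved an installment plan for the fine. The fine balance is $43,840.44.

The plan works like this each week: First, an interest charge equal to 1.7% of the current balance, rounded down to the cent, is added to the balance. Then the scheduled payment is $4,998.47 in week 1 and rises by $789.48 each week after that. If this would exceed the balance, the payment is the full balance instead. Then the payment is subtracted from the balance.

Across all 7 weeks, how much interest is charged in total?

Week 1: opening $43,840.44; interest $745.28 → $44,585.72; payment $4,998.47; balance $39,587.25
Week 2: opening $39,587.25; interest $672.98 → $40,260.23; payment $5,787.95; balance $34,472.28
Week 3: opening $34,472.28; interest $586.02 → $35,058.30; payment $6,577.43; balance $28,480.87
Week 4: opening $28,480.87; interest $484.17 → $28,965.04; payment $7,366.91; balance $21,598.13
Week 5: opening $21,598.13; interest $367.16 → $21,965.29; payment $8,156.39; balance $13,808.90
Week 6: opening $13,808.90; interest $234.75 → $14,043.65; payment $8,945.87; balance $5,097.78
Week 7: opening $5,097.78; interest $86.66 → $5,184.44; payment $5,184.44; balance $0.00
Total interest: $745.28 + $672.98 + $586.02 + $484.17 + $367.16 + $234.75 + $86.66 = $3,177.02

$3,177.02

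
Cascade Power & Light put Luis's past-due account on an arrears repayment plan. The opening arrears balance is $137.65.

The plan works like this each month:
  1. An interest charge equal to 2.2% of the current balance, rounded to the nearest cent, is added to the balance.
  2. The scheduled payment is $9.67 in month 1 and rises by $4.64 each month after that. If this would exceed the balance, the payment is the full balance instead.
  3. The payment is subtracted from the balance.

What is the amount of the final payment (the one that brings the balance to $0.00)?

Month 1: $137.65 +$3.03 interest = $140.68; pay $9.67 → $131.01
Month 2: $131.01 +$2.88 interest = $133.89; pay $14.31 → $119.58
Month 3: $119.58 +$2.63 interest = $122.21; pay $18.95 → $103.26
Month 4: $103.26 +$2.27 interest = $105.53; pay $23.59 → $81.94
Month 5: $81.94 +$1.80 interest = $83.74; pay $28.23 → $55.51
Month 6: $55.51 +$1.22 interest = $56.73; pay $32.87 → $23.86
Month 7: $23.86 +$0.52 interest = $24.38; pay $24.38 → $0.00

$24.38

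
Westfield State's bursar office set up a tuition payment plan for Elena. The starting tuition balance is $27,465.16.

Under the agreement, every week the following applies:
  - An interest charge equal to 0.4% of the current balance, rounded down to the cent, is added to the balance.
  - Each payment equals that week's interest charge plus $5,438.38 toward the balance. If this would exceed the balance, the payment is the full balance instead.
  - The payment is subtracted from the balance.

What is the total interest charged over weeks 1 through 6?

Week 1: $27,465.16 +$109.86 interest = $27,575.02; pay $5,548.24 → $22,026.78
Week 2: $22,026.78 +$88.10 interest = $22,114.88; pay $5,526.48 → $16,588.40
Week 3: $16,588.40 +$66.35 interest = $16,654.75; pay $5,504.73 → $11,150.02
Week 4: $11,150.02 +$44.60 interest = $11,194.62; pay $5,482.98 → $5,711.64
Week 5: $5,711.64 +$22.84 interest = $5,734.48; pay $5,461.22 → $273.26
Week 6: $273.26 +$1.09 interest = $274.35; pay $274.35 → $0.00
Total interest: $109.86 + $88.10 + $66.35 + $44.60 + $22.84 + $1.09 = $332.84

$332.84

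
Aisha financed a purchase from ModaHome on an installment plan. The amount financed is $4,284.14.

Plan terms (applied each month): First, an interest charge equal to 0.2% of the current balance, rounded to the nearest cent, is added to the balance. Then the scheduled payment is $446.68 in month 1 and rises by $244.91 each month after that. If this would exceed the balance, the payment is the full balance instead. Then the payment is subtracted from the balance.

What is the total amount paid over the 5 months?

# | Opening | Interest | Payment | End bal
1 | $4,284.14 | $8.57 | $446.68 | $3,846.03
2 | $3,846.03 | $7.69 | $691.59 | $3,162.13
3 | $3,162.13 | $6.32 | $936.50 | $2,231.95
4 | $2,231.95 | $4.46 | $1,181.41 | $1,055.00
5 | $1,055.00 | $2.11 | $1,057.11 | $0.00
Total paid: $4,313.29

$4,313.29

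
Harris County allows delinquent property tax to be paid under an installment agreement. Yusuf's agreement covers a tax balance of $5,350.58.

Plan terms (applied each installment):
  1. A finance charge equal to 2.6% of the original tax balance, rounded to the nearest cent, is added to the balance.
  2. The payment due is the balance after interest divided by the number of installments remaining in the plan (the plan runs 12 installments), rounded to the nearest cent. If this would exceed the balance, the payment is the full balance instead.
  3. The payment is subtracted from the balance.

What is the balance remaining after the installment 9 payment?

Installment 1: opening $5,350.58; interest $139.12 → $5,489.70; payment $457.48; balance $5,032.22
Installment 2: opening $5,032.22; interest $139.12 → $5,171.34; payment $470.12; balance $4,701.22
Installment 3: opening $4,701.22; interest $139.12 → $4,840.34; payment $484.03; balance $4,356.31
Installment 4: opening $4,356.31; interest $139.12 → $4,495.43; payment $499.49; balance $3,995.94
Installment 5: opening $3,995.94; interest $139.12 → $4,135.06; payment $516.88; balance $3,618.18
Installment 6: opening $3,618.18; interest $139.12 → $3,757.30; payment $536.76; balance $3,220.54
Installment 7: opening $3,220.54; interest $139.12 → $3,359.66; payment $559.94; balance $2,799.72
Installment 8: opening $2,799.72; interest $139.12 → $2,938.84; payment $587.77; balance $2,351.07
Installment 9: opening $2,351.07; interest $139.12 → $2,490.19; payment $622.55; balance $1,867.64

$1,867.64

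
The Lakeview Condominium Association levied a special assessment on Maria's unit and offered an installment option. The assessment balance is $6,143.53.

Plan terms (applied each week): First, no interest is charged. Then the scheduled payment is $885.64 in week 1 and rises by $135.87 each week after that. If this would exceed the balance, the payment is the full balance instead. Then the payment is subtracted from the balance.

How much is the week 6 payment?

$356.63

Week 1: opening $6,143.53; payment $885.64; balance $5,257.89
Week 2: opening $5,257.89; payment $1,021.51; balance $4,236.38
Week 3: opening $4,236.38; payment $1,157.38; balance $3,079.00
Week 4: opening $3,079.00; payment $1,293.25; balance $1,785.75
Week 5: opening $1,785.75; payment $1,429.12; balance $356.63
Week 6: opening $356.63; payment $356.63; balance $0.00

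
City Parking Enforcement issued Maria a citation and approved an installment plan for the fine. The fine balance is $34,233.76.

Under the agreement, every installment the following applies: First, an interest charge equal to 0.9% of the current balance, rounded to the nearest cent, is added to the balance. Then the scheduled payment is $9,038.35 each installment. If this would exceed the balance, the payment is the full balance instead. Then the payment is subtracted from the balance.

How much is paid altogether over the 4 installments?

$34,991.90

Installment 1: opening $34,233.76; interest $308.10 → $34,541.86; payment $9,038.35; balance $25,503.51
Installment 2: opening $25,503.51; interest $229.53 → $25,733.04; payment $9,038.35; balance $16,694.69
Installment 3: opening $16,694.69; interest $150.25 → $16,844.94; payment $9,038.35; balance $7,806.59
Installment 4: opening $7,806.59; interest $70.26 → $7,876.85; payment $7,876.85; balance $0.00
Total paid: $34,991.90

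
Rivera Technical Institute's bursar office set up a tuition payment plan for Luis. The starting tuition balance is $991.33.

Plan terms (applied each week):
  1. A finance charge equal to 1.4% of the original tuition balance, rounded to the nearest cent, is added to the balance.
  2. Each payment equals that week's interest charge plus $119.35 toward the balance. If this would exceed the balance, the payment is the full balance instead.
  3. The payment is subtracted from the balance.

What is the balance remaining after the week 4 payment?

$513.93

Week 1: opening $991.33; interest $13.88 → $1,005.21; payment $133.23; balance $871.98
Week 2: opening $871.98; interest $13.88 → $885.86; payment $133.23; balance $752.63
Week 3: opening $752.63; interest $13.88 → $766.51; payment $133.23; balance $633.28
Week 4: opening $633.28; interest $13.88 → $647.16; payment $133.23; balance $513.93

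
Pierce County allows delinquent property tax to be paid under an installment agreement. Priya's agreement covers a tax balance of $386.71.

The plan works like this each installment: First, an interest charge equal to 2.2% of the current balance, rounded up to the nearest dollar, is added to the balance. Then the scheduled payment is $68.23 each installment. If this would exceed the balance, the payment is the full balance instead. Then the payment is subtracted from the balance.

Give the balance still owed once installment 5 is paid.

$77.56

Installment 1: opening $386.71; interest $9.00 → $395.71; payment $68.23; balance $327.48
Installment 2: opening $327.48; interest $8.00 → $335.48; payment $68.23; balance $267.25
Installment 3: opening $267.25; interest $6.00 → $273.25; payment $68.23; balance $205.02
Installment 4: opening $205.02; interest $5.00 → $210.02; payment $68.23; balance $141.79
Installment 5: opening $141.79; interest $4.00 → $145.79; payment $68.23; balance $77.56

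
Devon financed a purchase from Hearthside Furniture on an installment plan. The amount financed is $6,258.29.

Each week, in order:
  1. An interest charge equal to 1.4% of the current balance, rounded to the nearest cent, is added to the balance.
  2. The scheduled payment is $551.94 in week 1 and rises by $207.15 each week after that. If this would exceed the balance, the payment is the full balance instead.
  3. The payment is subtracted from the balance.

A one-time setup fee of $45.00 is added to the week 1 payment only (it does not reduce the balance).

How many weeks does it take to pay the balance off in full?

7

Week 1: opening $6,258.29; interest $87.62 → $6,345.91; payment $551.94 (+ $45.00 fee); balance $5,793.97
Week 2: opening $5,793.97; interest $81.12 → $5,875.09; payment $759.09; balance $5,116.00
Week 3: opening $5,116.00; interest $71.62 → $5,187.62; payment $966.24; balance $4,221.38
Week 4: opening $4,221.38; interest $59.10 → $4,280.48; payment $1,173.39; balance $3,107.09
Week 5: opening $3,107.09; interest $43.50 → $3,150.59; payment $1,380.54; balance $1,770.05
Week 6: opening $1,770.05; interest $24.78 → $1,794.83; payment $1,587.69; balance $207.14
Week 7: opening $207.14; interest $2.90 → $210.04; payment $210.04; balance $0.00
Balance reaches $0.00 in week 7.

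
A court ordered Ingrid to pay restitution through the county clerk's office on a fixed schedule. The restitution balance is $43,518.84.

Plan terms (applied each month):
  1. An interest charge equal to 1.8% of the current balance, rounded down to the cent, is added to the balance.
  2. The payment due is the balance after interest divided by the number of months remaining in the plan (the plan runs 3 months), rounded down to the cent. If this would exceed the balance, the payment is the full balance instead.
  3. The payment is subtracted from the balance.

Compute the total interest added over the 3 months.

Month 1: $43,518.84 +$783.33 interest = $44,302.17; pay $14,767.39 → $29,534.78
Month 2: $29,534.78 +$531.62 interest = $30,066.40; pay $15,033.20 → $15,033.20
Month 3: $15,033.20 +$270.59 interest = $15,303.79; pay $15,303.79 → $0.00
Total interest: $783.33 + $531.62 + $270.59 = $1,585.54

$1,585.54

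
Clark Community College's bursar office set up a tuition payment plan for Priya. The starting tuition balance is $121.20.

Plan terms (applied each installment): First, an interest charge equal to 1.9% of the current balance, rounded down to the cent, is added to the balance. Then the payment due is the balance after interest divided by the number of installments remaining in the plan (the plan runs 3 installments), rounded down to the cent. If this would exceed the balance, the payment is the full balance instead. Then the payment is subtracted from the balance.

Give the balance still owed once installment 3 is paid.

$0.00

Installment 1: opening $121.20; interest $2.30 → $123.50; payment $41.16; balance $82.34
Installment 2: opening $82.34; interest $1.56 → $83.90; payment $41.95; balance $41.95
Installment 3: opening $41.95; interest $0.79 → $42.74; payment $42.74; balance $0.00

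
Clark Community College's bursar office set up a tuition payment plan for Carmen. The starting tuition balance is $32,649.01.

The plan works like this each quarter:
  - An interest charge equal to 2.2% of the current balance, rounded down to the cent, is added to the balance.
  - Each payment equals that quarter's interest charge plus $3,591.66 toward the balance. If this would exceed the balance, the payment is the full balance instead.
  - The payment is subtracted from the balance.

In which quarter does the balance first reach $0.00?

10

Quarter 1: $32,649.01 +$718.27 interest = $33,367.28; pay $4,309.93 → $29,057.35
Quarter 2: $29,057.35 +$639.26 interest = $29,696.61; pay $4,230.92 → $25,465.69
Quarter 3: $25,465.69 +$560.24 interest = $26,025.93; pay $4,151.90 → $21,874.03
Quarter 4: $21,874.03 +$481.22 interest = $22,355.25; pay $4,072.88 → $18,282.37
Quarter 5: $18,282.37 +$402.21 interest = $18,684.58; pay $3,993.87 → $14,690.71
Quarter 6: $14,690.71 +$323.19 interest = $15,013.90; pay $3,914.85 → $11,099.05
Quarter 7: $11,099.05 +$244.17 interest = $11,343.22; pay $3,835.83 → $7,507.39
Quarter 8: $7,507.39 +$165.16 interest = $7,672.55; pay $3,756.82 → $3,915.73
Quarter 9: $3,915.73 +$86.14 interest = $4,001.87; pay $3,677.80 → $324.07
Quarter 10: $324.07 +$7.12 interest = $331.19; pay $331.19 → $0.00
Balance reaches $0.00 in quarter 10.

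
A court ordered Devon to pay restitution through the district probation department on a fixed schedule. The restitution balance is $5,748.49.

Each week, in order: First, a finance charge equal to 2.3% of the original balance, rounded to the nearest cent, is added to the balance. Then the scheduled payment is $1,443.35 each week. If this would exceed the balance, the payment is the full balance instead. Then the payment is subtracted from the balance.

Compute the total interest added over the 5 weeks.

$661.10

# | Opening | Interest | Payment | End bal
1 | $5,748.49 | $132.22 | $1,443.35 | $4,437.36
2 | $4,437.36 | $132.22 | $1,443.35 | $3,126.23
3 | $3,126.23 | $132.22 | $1,443.35 | $1,815.10
4 | $1,815.10 | $132.22 | $1,443.35 | $503.97
5 | $503.97 | $132.22 | $636.19 | $0.00
Total interest: $132.22 + $132.22 + $132.22 + $132.22 + $132.22 = $661.10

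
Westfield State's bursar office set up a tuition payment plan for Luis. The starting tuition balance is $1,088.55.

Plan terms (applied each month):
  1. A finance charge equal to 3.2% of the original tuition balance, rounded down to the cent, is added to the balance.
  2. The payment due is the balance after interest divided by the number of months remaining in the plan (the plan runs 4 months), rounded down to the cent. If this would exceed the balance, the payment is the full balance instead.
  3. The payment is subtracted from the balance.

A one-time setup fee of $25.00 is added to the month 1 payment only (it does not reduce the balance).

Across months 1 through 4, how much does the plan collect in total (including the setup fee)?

Month 1: $1,088.55 +$34.83 interest = $1,123.38; pay $280.84 (+ $25.00 fee) → $842.54
Month 2: $842.54 +$34.83 interest = $877.37; pay $292.45 → $584.92
Month 3: $584.92 +$34.83 interest = $619.75; pay $309.87 → $309.88
Month 4: $309.88 +$34.83 interest = $344.71; pay $344.71 → $0.00
Total paid: $1,252.87

$1,252.87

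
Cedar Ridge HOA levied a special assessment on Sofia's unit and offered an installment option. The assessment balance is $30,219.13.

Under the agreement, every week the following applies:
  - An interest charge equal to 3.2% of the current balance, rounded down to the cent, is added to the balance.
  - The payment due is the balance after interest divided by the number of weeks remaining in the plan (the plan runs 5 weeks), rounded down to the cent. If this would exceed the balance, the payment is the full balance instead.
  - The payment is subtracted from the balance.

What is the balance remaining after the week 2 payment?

Week 1: opening $30,219.13; interest $967.01 → $31,186.14; payment $6,237.22; balance $24,948.92
Week 2: opening $24,948.92; interest $798.36 → $25,747.28; payment $6,436.82; balance $19,310.46

$19,310.46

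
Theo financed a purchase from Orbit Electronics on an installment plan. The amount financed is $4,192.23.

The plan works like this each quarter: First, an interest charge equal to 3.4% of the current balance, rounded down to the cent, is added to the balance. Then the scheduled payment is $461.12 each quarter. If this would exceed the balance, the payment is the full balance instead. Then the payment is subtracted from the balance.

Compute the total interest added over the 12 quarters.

Quarter 1: $4,192.23 +$142.53 interest = $4,334.76; pay $461.12 → $3,873.64
Quarter 2: $3,873.64 +$131.70 interest = $4,005.34; pay $461.12 → $3,544.22
Quarter 3: $3,544.22 +$120.50 interest = $3,664.72; pay $461.12 → $3,203.60
Quarter 4: $3,203.60 +$108.92 interest = $3,312.52; pay $461.12 → $2,851.40
Quarter 5: $2,851.40 +$96.94 interest = $2,948.34; pay $461.12 → $2,487.22
Quarter 6: $2,487.22 +$84.56 interest = $2,571.78; pay $461.12 → $2,110.66
Quarter 7: $2,110.66 +$71.76 interest = $2,182.42; pay $461.12 → $1,721.30
Quarter 8: $1,721.30 +$58.52 interest = $1,779.82; pay $461.12 → $1,318.70
Quarter 9: $1,318.70 +$44.83 interest = $1,363.53; pay $461.12 → $902.41
Quarter 10: $902.41 +$30.68 interest = $933.09; pay $461.12 → $471.97
Quarter 11: $471.97 +$16.04 interest = $488.01; pay $461.12 → $26.89
Quarter 12: $26.89 +$0.91 interest = $27.80; pay $27.80 → $0.00
Total interest: $142.53 + $131.70 + $120.50 + $108.92 + $96.94 + $84.56 + $71.76 + $58.52 + $44.83 + $30.68 + $16.04 + $0.91 = $907.89

$907.89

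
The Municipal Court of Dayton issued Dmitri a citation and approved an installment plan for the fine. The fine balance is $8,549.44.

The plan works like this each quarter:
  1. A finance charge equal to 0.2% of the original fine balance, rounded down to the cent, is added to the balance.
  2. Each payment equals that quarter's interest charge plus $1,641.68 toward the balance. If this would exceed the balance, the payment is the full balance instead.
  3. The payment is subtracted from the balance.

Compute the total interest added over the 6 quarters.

Quarter 1: opening $8,549.44; interest $17.09 → $8,566.53; payment $1,658.77; balance $6,907.76
Quarter 2: opening $6,907.76; interest $17.09 → $6,924.85; payment $1,658.77; balance $5,266.08
Quarter 3: opening $5,266.08; interest $17.09 → $5,283.17; payment $1,658.77; balance $3,624.40
Quarter 4: opening $3,624.40; interest $17.09 → $3,641.49; payment $1,658.77; balance $1,982.72
Quarter 5: opening $1,982.72; interest $17.09 → $1,999.81; payment $1,658.77; balance $341.04
Quarter 6: opening $341.04; interest $17.09 → $358.13; payment $358.13; balance $0.00
Total interest: $17.09 + $17.09 + $17.09 + $17.09 + $17.09 + $17.09 = $102.54

$102.54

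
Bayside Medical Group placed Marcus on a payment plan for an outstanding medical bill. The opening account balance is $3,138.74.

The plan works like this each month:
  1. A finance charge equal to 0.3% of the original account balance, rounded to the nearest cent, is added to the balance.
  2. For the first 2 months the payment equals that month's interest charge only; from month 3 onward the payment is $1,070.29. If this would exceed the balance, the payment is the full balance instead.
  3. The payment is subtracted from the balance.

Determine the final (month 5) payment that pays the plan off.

Month 1: opening $3,138.74; interest $9.42 → $3,148.16; payment $9.42; balance $3,138.74
Month 2: opening $3,138.74; interest $9.42 → $3,148.16; payment $9.42; balance $3,138.74
Month 3: opening $3,138.74; interest $9.42 → $3,148.16; payment $1,070.29; balance $2,077.87
Month 4: opening $2,077.87; interest $9.42 → $2,087.29; payment $1,070.29; balance $1,017.00
Month 5: opening $1,017.00; interest $9.42 → $1,026.42; payment $1,026.42; balance $0.00

$1,026.42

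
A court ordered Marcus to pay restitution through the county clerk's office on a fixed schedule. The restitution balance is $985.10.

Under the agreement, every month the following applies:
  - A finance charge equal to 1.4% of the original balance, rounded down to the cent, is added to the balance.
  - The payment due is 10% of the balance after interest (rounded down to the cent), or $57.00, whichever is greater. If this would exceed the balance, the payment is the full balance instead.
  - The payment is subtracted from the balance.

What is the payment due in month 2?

$91.28

Month 1: $985.10 +$13.79 interest = $998.89; pay $99.88 → $899.01
Month 2: $899.01 +$13.79 interest = $912.80; pay $91.28 → $821.52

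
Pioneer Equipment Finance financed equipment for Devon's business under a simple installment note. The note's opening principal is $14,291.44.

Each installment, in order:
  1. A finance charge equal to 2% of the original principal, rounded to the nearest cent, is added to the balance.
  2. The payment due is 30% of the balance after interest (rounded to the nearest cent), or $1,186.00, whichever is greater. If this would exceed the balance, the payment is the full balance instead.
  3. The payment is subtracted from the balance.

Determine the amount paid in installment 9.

# | Opening | Interest | Payment | End bal
1 | $14,291.44 | $285.83 | $4,373.18 | $10,204.09
2 | $10,204.09 | $285.83 | $3,146.98 | $7,342.94
3 | $7,342.94 | $285.83 | $2,288.63 | $5,340.14
4 | $5,340.14 | $285.83 | $1,687.79 | $3,938.18
5 | $3,938.18 | $285.83 | $1,267.20 | $2,956.81
6 | $2,956.81 | $285.83 | $1,186.00 | $2,056.64
7 | $2,056.64 | $285.83 | $1,186.00 | $1,156.47
8 | $1,156.47 | $285.83 | $1,186.00 | $256.30
9 | $256.30 | $285.83 | $542.13 | $0.00

$542.13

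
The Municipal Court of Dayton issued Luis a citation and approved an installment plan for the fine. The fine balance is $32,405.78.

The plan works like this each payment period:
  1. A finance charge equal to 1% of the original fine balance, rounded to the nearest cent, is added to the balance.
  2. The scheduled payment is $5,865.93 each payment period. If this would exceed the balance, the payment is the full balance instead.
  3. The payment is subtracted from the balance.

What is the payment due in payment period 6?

Payment period 1: opening $32,405.78; interest $324.06 → $32,729.84; payment $5,865.93; balance $26,863.91
Payment period 2: opening $26,863.91; interest $324.06 → $27,187.97; payment $5,865.93; balance $21,322.04
Payment period 3: opening $21,322.04; interest $324.06 → $21,646.10; payment $5,865.93; balance $15,780.17
Payment period 4: opening $15,780.17; interest $324.06 → $16,104.23; payment $5,865.93; balance $10,238.30
Payment period 5: opening $10,238.30; interest $324.06 → $10,562.36; payment $5,865.93; balance $4,696.43
Payment period 6: opening $4,696.43; interest $324.06 → $5,020.49; payment $5,020.49; balance $0.00

$5,020.49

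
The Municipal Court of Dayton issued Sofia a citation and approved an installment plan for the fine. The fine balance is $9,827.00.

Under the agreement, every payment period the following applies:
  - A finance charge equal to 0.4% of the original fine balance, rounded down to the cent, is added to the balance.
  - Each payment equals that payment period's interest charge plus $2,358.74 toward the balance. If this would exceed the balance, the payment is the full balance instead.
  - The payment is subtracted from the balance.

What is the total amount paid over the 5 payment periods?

Payment period 1: opening $9,827.00; interest $39.30 → $9,866.30; payment $2,398.04; balance $7,468.26
Payment period 2: opening $7,468.26; interest $39.30 → $7,507.56; payment $2,398.04; balance $5,109.52
Payment period 3: opening $5,109.52; interest $39.30 → $5,148.82; payment $2,398.04; balance $2,750.78
Payment period 4: opening $2,750.78; interest $39.30 → $2,790.08; payment $2,398.04; balance $392.04
Payment period 5: opening $392.04; interest $39.30 → $431.34; payment $431.34; balance $0.00
Total paid: $10,023.50

$10,023.50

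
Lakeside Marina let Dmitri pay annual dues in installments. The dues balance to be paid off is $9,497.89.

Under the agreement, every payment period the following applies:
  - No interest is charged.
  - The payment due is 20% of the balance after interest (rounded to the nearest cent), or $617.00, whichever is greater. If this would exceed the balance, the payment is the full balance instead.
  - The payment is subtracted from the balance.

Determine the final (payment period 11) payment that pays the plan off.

Payment period 1: $9,497.89 − $1,899.58 → $7,598.31
Payment period 2: $7,598.31 − $1,519.66 → $6,078.65
Payment period 3: $6,078.65 − $1,215.73 → $4,862.92
Payment period 4: $4,862.92 − $972.58 → $3,890.34
Payment period 5: $3,890.34 − $778.07 → $3,112.27
Payment period 6: $3,112.27 − $622.45 → $2,489.82
Payment period 7: $2,489.82 − $617.00 → $1,872.82
Payment period 8: $1,872.82 − $617.00 → $1,255.82
Payment period 9: $1,255.82 − $617.00 → $638.82
Payment period 10: $638.82 − $617.00 → $21.82
Payment period 11: $21.82 − $21.82 → $0.00

$21.82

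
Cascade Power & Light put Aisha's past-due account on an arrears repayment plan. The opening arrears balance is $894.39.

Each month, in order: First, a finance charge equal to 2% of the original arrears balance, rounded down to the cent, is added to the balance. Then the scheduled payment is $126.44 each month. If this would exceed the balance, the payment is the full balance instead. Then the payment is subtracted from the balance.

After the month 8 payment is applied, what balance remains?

$25.91

Month 1: $894.39 +$17.88 interest = $912.27; pay $126.44 → $785.83
Month 2: $785.83 +$17.88 interest = $803.71; pay $126.44 → $677.27
Month 3: $677.27 +$17.88 interest = $695.15; pay $126.44 → $568.71
Month 4: $568.71 +$17.88 interest = $586.59; pay $126.44 → $460.15
Month 5: $460.15 +$17.88 interest = $478.03; pay $126.44 → $351.59
Month 6: $351.59 +$17.88 interest = $369.47; pay $126.44 → $243.03
Month 7: $243.03 +$17.88 interest = $260.91; pay $126.44 → $134.47
Month 8: $134.47 +$17.88 interest = $152.35; pay $126.44 → $25.91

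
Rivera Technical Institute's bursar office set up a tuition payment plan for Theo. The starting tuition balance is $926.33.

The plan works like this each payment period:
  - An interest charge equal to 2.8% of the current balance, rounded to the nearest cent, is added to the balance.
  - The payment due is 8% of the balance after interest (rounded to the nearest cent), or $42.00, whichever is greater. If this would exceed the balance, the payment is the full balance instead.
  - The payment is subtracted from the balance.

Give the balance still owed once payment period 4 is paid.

Payment period 1: $926.33 +$25.94 interest = $952.27; pay $76.18 → $876.09
Payment period 2: $876.09 +$24.53 interest = $900.62; pay $72.05 → $828.57
Payment period 3: $828.57 +$23.20 interest = $851.77; pay $68.14 → $783.63
Payment period 4: $783.63 +$21.94 interest = $805.57; pay $64.45 → $741.12

$741.12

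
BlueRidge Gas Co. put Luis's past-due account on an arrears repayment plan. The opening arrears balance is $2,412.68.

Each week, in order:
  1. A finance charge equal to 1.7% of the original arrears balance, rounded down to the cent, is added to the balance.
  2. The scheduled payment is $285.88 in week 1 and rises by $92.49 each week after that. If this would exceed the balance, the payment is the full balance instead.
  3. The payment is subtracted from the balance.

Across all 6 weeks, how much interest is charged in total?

Week 1: opening $2,412.68; interest $41.01 → $2,453.69; payment $285.88; balance $2,167.81
Week 2: opening $2,167.81; interest $41.01 → $2,208.82; payment $378.37; balance $1,830.45
Week 3: opening $1,830.45; interest $41.01 → $1,871.46; payment $470.86; balance $1,400.60
Week 4: opening $1,400.60; interest $41.01 → $1,441.61; payment $563.35; balance $878.26
Week 5: opening $878.26; interest $41.01 → $919.27; payment $655.84; balance $263.43
Week 6: opening $263.43; interest $41.01 → $304.44; payment $304.44; balance $0.00
Total interest: $41.01 + $41.01 + $41.01 + $41.01 + $41.01 + $41.01 = $246.06

$246.06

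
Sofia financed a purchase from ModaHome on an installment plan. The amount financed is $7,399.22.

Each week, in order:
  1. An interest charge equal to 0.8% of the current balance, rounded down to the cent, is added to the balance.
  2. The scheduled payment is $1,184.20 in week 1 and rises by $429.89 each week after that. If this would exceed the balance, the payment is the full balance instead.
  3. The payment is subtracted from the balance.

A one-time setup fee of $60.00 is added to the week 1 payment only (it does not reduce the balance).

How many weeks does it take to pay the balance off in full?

Week 1: $7,399.22 +$59.19 interest = $7,458.41; pay $1,184.20 (+ $60.00 fee) → $6,274.21
Week 2: $6,274.21 +$50.19 interest = $6,324.40; pay $1,614.09 → $4,710.31
Week 3: $4,710.31 +$37.68 interest = $4,747.99; pay $2,043.98 → $2,704.01
Week 4: $2,704.01 +$21.63 interest = $2,725.64; pay $2,473.87 → $251.77
Week 5: $251.77 +$2.01 interest = $253.78; pay $253.78 → $0.00
Balance reaches $0.00 in week 5.

5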